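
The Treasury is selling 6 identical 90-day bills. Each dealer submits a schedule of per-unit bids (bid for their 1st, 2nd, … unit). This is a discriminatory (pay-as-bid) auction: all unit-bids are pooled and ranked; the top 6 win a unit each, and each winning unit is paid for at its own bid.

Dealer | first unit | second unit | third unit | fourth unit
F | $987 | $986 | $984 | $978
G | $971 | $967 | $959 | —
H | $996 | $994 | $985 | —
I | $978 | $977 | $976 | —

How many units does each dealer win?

Pooled unit-bids ranked (top 6): 996 (H-1), 994 (H-2), 987 (F-1), 986 (F-2), 985 (H-3), 984 (F-3)
Next rejected bid: $978 (not a price — pay-as-bid).
Allocation: F 3, H 3.

F 3, H 3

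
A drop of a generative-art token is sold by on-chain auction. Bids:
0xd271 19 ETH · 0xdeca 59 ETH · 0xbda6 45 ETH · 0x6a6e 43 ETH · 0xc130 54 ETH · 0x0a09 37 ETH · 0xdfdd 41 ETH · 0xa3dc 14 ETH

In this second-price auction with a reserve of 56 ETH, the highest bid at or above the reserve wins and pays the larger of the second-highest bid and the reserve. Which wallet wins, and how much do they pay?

0xdeca pays 56 ETH

Second-price auction with a reserve of 56 ETH: the highest bid at or above the reserve wins and pays the larger of the second-highest bid and the reserve.
Sorting bids: 59 (0xdeca) > 54 (0xc130) > 45 (0xbda6) > 43 (0x6a6e) > 41 (0xdfdd) > 37 (0x0a09) > …
Highest eligible bid: 0xdeca at 59 ETH.
Second-highest bid 54 ETH is below the reserve 56 ETH, so the reserve binds → payment 56 ETH.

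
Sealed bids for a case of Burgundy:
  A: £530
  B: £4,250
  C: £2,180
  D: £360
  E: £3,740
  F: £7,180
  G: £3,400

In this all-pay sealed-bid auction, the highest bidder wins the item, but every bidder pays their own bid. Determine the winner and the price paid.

F pays £7,180

Bids ranked: 7,180 (F) > 4,250 (B) > 3,740 (E) > 3,400 (G) > 2,180 (C) > 530 (A) > …
F wins with the top bid; all bids are sunk regardless.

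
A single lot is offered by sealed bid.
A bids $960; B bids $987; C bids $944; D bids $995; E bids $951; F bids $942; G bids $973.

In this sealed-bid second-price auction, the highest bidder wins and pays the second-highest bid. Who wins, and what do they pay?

Sealed-bid second-price auction: the highest bidder wins and pays the second-highest bid.
Sorting bids: 995 (D) > 987 (B) > 973 (G) > 960 (A) > 951 (E) > 944 (C) > …
D is highest; pays the second-highest bid, $987.

D pays $987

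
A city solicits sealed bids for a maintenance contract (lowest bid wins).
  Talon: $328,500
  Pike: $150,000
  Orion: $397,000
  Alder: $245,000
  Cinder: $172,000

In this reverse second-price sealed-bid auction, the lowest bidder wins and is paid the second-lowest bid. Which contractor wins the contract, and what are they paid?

Bids in order: 150,000 (Pike) < 172,000 (Cinder) < 245,000 (Alder) < 328,500 (Talon) < 397,000 (Orion)
Pike wins with the lowest bid; price is set by the runner-up at $172,000.

Pike is paid $172,000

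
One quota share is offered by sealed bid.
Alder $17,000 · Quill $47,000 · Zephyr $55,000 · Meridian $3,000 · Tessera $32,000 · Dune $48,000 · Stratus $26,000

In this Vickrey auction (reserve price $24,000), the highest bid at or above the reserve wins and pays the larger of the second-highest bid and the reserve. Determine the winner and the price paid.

Zephyr pays $48,000

Vickrey auction (reserve price $24,000): the highest bid at or above the reserve wins and pays the larger of the second-highest bid and the reserve.
Bids in order: 55,000 (Zephyr) > 48,000 (Dune) > 47,000 (Quill) > 32,000 (Tessera) > 26,000 (Stratus) > 17,000 (Alder) > …
Zephyr has the top bid at or above the reserve ($55,000).
Second-highest bid $48,000 exceeds the reserve $24,000 → payment $48,000.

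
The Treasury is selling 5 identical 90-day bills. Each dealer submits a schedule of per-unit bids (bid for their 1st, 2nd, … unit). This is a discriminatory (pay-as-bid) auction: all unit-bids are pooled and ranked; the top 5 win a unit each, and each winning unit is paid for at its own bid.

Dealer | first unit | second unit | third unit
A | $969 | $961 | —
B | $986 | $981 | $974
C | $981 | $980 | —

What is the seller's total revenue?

Total revenue: $4,902

Pooled unit-bids ranked (top 5): 986 (B-1), 981 (B-2), 981 (C-1), 980 (C-2), 974 (B-3)
Next rejected bid: $969 (not a price — pay-as-bid).
Each winning unit pays its own bid.
Revenue = 986 + 981 + 981 + 980 + 974 = $4,902.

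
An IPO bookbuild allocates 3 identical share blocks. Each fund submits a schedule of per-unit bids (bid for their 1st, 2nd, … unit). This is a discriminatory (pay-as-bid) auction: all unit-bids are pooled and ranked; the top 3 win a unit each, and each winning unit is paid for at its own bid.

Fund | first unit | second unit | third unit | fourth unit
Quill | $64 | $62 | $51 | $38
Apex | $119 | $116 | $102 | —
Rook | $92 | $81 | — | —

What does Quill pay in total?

Quill pays $0

Merging the schedules and taking the best 3: 119 (Apex-1), 116 (Apex-2), 102 (Apex-3)
Next rejected bid: $92 (not a price — pay-as-bid).
Quill wins no units.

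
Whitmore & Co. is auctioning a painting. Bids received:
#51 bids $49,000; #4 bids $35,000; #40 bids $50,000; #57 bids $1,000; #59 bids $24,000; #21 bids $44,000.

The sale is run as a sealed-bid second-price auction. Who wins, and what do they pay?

#40 pays $49,000

Bids in order: 50,000 (#40) > 49,000 (#51) > 44,000 (#21) > 35,000 (#4) > 24,000 (#59) > 1,000 (#57)
Second-price: #40 pays #51's bid of $49,000.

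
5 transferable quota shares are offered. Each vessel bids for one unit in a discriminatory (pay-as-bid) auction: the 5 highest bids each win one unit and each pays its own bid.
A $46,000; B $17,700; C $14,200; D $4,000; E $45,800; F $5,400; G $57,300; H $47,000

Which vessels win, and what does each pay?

Sorting: 57,300 (G), 47,000 (H), 46,000 (A), 45,800 (E), 17,700 (B), 14,200 (C), 5,400 (F), …
Top 5: G, H, A, E, B.
Each winner pays its own bid: G $57,300, H $47,000, A $46,000, E $45,800, B $17,700.

G $57,300, H $47,000, A $46,000, E $45,800, B $17,700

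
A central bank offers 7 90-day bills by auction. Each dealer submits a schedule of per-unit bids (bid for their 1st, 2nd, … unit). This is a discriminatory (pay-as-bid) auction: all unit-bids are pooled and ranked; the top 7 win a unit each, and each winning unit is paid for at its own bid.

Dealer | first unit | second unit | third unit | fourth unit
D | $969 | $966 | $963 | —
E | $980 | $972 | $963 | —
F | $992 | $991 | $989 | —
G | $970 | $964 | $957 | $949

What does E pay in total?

Pooled unit-bids ranked (top 7): 992 (F-1), 991 (F-2), 989 (F-3), 980 (E-1), 972 (E-2), 970 (G-1), 969 (D-1)
Next rejected bid: $966 (not a price — pay-as-bid).
E's winning unit-bids: 980 + 972 = $1,952.

E pays $1,952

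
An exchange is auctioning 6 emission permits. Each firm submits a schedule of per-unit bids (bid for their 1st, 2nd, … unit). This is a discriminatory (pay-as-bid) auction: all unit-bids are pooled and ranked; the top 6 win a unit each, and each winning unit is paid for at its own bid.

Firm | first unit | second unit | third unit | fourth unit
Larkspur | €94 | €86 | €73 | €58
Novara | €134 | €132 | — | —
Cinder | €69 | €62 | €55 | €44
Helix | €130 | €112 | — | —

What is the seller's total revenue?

All unit-bids, highest first — top 6: 134 (Novara-1), 132 (Novara-2), 130 (Helix-1), 112 (Helix-2), 94 (Larkspur-1), 86 (Larkspur-2)
Next rejected bid: €73 (not a price — pay-as-bid).
Each winning unit pays its own bid.
Revenue = 134 + 132 + 130 + 112 + 94 + 86 = €688.

Total revenue: €688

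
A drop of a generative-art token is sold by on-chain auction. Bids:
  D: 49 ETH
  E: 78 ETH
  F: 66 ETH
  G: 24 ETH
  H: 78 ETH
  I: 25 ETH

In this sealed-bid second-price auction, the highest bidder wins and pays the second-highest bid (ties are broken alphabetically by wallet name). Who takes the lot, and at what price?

Sorting bids: 78 (E) > 78 (H) > 66 (F) > 49 (D) > 25 (I) > 24 (G)
E and H tie at 78 ETH; tie-break gives it to E.
Second-price: E pays H's bid of 78 ETH.

E pays 78 ETH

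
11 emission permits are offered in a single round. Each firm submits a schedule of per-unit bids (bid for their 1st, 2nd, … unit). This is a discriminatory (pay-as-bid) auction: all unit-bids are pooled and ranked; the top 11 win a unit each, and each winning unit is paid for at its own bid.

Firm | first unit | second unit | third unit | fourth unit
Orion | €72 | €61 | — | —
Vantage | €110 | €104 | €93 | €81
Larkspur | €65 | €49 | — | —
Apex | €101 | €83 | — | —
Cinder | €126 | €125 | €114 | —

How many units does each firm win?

Pooled unit-bids ranked (top 11): 126 (Cinder-1), 125 (Cinder-2), 114 (Cinder-3), 110 (Vantage-1), 104 (Vantage-2), 101 (Apex-1), 93 (Vantage-3), 83 (Apex-2), 81 (Vantage-4), 72 (Orion-1), 65 (Larkspur-1)
Next rejected bid: €61 (not a price — pay-as-bid).
Allocation: Apex 2, Cinder 3, Larkspur 1, Orion 1, Vantage 4.

Apex 2, Cinder 3, Larkspur 1, Orion 1, Vantage 4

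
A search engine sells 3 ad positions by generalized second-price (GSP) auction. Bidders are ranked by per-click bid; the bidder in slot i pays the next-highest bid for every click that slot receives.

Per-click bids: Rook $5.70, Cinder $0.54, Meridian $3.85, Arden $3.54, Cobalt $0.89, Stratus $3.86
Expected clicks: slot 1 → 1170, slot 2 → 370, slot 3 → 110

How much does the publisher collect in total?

Per-click bids in order: $5.70 (Rook) > $3.86 (Stratus) > $3.85 (Meridian) > $3.54 (Arden) > …
Slot 1: Rook pays $3.86 × 1170 = $4516.20
Slot 2: Stratus pays $3.85 × 370 = $1424.50
Slot 3: Meridian pays $3.54 × 110 = $389.40
Total = $6330.10

Total revenue: $6330.10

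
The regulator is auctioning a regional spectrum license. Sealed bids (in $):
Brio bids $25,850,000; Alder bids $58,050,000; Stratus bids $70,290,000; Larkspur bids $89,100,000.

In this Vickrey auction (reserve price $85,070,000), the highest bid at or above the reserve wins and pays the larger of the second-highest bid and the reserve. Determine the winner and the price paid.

Sorting bids: 89,100,000 (Larkspur) > 70,290,000 (Stratus) > 58,050,000 (Alder) > 25,850,000 (Brio)
Larkspur has the top bid at or above the reserve ($89,100,000).
Second-highest bid $70,290,000 is below the reserve $85,070,000, so the reserve binds → payment $85,070,000.

Larkspur pays $85,070,000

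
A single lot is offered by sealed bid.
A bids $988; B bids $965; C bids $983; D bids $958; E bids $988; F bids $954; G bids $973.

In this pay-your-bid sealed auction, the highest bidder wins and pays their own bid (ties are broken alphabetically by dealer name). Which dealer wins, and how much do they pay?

A pays $988

Bids in order: 988 (A) > 988 (E) > 983 (C) > 973 (G) > 965 (B) > 958 (D) > …
Tie at $988 → A wins by tie-break.
First-price: A pays what they bid, $988.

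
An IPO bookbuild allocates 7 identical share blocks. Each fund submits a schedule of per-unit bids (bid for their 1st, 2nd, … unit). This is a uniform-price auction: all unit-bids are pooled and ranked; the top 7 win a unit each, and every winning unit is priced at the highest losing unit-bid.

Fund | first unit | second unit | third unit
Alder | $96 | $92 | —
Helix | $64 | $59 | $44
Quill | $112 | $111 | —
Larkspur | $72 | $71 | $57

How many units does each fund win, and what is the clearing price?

Alder 2, Helix 1, Larkspur 2, Quill 2; clearing price $59

Pooled unit-bids ranked (top 7): 112 (Quill-1), 111 (Quill-2), 96 (Alder-1), 92 (Alder-2), 72 (Larkspur-1), 71 (Larkspur-2), 64 (Helix-1)
The (k+1)-th unit-bid is $59.
Allocation: Alder 2, Helix 1, Larkspur 2, Quill 2.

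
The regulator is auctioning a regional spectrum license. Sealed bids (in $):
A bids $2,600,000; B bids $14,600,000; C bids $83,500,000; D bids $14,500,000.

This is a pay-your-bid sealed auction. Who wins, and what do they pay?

C pays $83,500,000

Pay-your-bid sealed auction: the highest bidder wins and pays their own bid.
Bids ranked: 83,500,000 (C) > 14,600,000 (B) > 14,500,000 (D) > 2,600,000 (A)
C has the highest bid and pays exactly that: $83,500,000.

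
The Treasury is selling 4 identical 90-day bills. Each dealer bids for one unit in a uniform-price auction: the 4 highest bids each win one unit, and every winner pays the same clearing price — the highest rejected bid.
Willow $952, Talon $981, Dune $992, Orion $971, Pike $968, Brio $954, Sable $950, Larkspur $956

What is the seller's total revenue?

Total revenue: $3,824

Ordering the bids: 992 (Dune), 981 (Talon), 971 (Orion), 968 (Pike), 956 (Larkspur), 954 (Brio), …
Winners (4 units): Dune, Talon, Orion, Pike.
Highest unsuccessful bid: $956 → clearing price.
Total revenue = 4 × $956 = $3,824.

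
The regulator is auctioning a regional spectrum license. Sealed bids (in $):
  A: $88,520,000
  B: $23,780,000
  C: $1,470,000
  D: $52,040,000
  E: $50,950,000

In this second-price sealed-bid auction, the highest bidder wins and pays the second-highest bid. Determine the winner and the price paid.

Bids ranked: 88,520,000 (A) > 52,040,000 (D) > 50,950,000 (E) > 23,780,000 (B) > 1,470,000 (C)
A wins with the highest bid; price is set by the runner-up at $52,040,000.

A pays $52,040,000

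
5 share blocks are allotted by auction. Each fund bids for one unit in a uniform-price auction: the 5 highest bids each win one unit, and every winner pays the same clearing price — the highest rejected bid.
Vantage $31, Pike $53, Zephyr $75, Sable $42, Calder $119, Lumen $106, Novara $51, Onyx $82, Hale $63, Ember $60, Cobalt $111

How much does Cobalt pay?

Cobalt pays $63

Ordering the bids: 119 (Calder), 111 (Cobalt), 106 (Lumen), 82 (Onyx), 75 (Zephyr), 63 (Hale), 60 (Ember), …
The 5 highest are Calder, Cobalt, Lumen, Onyx, Zephyr.
Clearing price = highest rejected bid = $63.
Cobalt wins → pays $63.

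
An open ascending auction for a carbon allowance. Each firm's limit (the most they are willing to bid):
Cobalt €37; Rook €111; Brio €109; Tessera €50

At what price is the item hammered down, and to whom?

Limits in order: 111 (Rook) > 109 (Brio) > 50 (Tessera) > 37 (Cobalt)
Brio is the last rival to drop out, at €109; Rook remains and wins at that price.

Rook wins at €109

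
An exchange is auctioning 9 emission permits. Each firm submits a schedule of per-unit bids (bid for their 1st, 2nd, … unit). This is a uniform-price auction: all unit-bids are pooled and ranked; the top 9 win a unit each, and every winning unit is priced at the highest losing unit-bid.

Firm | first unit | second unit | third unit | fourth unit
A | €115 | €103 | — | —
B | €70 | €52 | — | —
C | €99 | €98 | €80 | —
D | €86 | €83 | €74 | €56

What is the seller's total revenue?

All unit-bids, highest first — top 9: 115 (A-1), 103 (A-2), 99 (C-1), 98 (C-2), 86 (D-1), 83 (D-2), 80 (C-3), 74 (D-3), 70 (B-1)
Highest rejected unit-bid = €56.
Allocation: A 2, B 1, C 3, D 3. Every unit priced at €56.
Revenue = 9 × 56 = €504.

Total revenue: €504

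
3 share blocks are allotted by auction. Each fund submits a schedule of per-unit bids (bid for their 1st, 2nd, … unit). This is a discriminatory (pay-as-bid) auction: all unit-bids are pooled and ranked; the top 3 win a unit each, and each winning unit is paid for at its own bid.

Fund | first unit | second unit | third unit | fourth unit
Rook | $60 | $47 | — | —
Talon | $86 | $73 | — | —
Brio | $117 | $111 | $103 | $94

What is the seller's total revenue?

Pooled unit-bids ranked (top 3): 117 (Brio-1), 111 (Brio-2), 103 (Brio-3)
Next rejected bid: $94 (not a price — pay-as-bid).
Each winning unit pays its own bid.
Revenue = 117 + 111 + 103 = $331.

Total revenue: $331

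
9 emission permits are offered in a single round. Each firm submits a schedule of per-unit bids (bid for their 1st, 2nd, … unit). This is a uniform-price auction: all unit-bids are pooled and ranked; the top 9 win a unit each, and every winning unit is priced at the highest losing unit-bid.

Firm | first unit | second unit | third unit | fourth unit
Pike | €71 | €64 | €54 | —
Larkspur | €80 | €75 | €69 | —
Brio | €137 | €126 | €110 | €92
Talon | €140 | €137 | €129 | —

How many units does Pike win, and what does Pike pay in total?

Pooled unit-bids ranked (top 9): 140 (Talon-1), 137 (Brio-1), 137 (Talon-2), 129 (Talon-3), 126 (Brio-2), 110 (Brio-3), 92 (Brio-4), 80 (Larkspur-1), 75 (Larkspur-2)
Highest rejected unit-bid = €71.
Pike wins 0 unit(s) at €71 each.

Pike: 0 units, pays €0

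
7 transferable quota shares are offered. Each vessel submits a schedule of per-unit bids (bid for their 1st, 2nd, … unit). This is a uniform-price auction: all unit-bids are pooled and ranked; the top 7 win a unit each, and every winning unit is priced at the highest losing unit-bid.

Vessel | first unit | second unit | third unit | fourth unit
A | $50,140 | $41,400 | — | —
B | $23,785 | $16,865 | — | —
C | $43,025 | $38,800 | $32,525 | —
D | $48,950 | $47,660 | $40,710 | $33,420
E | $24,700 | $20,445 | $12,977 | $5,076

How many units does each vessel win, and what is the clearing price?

Pooled unit-bids ranked (top 7): 50,140 (A-1), 48,950 (D-1), 47,660 (D-2), 43,025 (C-1), 41,400 (A-2), 40,710 (D-3), 38,800 (C-2)
Highest rejected unit-bid = $33,420.
Allocation: A 2, C 2, D 3.

A 2, C 2, D 3; clearing price $33,420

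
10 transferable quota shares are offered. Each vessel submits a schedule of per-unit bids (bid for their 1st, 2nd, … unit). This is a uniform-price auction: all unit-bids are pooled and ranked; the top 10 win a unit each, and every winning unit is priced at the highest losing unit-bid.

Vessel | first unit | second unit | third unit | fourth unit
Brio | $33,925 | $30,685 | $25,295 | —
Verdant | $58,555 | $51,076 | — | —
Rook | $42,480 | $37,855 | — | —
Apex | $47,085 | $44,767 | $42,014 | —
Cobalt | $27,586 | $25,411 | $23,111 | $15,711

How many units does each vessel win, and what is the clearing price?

Apex 3, Brio 2, Cobalt 1, Rook 2, Verdant 2; clearing price $25,411

Merging the schedules and taking the best 10: 58,555 (Verdant-1), 51,076 (Verdant-2), 47,085 (Apex-1), 44,767 (Apex-2), 42,480 (Rook-1), 42,014 (Apex-3), 37,855 (Rook-2), 33,925 (Brio-1), 30,685 (Brio-2), 27,586 (Cobalt-1)
First bid not allocated: $25,411.
Allocation: Apex 3, Brio 2, Cobalt 1, Rook 2, Verdant 2.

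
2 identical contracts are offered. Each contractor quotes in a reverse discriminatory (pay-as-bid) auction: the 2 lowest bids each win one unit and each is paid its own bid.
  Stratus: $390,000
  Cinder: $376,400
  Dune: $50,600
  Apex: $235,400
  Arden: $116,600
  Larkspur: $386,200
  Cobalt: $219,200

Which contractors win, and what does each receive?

Sorting: 50,600 (Dune), 116,600 (Arden), 219,200 (Cobalt), 235,400 (Apex), …
Winners (2 units): Dune, Arden.
Each winner is paid its own bid: Dune $50,600, Arden $116,600.

Dune $50,600, Arden $116,600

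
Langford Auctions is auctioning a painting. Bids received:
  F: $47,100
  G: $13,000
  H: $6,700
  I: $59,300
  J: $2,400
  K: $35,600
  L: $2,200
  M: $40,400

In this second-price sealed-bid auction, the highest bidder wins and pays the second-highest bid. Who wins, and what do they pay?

Rule: the highest bidder wins and pays the second-highest bid.
Bids in order: 59,300 (I) > 47,100 (F) > 40,400 (M) > 35,600 (K) > 13,000 (G) > 6,700 (H) > …
Second-price: I pays F's bid of $47,100.

I pays $47,100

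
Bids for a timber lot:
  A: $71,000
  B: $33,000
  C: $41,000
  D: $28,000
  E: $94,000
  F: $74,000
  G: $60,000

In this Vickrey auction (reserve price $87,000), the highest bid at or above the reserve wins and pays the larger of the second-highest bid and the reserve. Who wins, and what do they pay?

E pays $87,000

Vickrey auction (reserve price $87,000): the highest bid at or above the reserve wins and pays the larger of the second-highest bid and the reserve.
Bids ranked: 94,000 (E) > 74,000 (F) > 71,000 (A) > 60,000 (G) > 41,000 (C) > 33,000 (B) > …
Highest eligible bid: E at $94,000.
max(second-highest $74,000, reserve $87,000) = $87,000.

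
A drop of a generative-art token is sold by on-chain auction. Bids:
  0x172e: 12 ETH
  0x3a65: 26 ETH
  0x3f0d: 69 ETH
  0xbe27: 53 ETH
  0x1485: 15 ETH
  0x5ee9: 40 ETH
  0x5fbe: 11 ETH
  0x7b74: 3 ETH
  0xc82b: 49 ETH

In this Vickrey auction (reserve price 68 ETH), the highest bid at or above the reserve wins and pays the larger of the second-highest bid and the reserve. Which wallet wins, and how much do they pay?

Vickrey auction (reserve price 68 ETH): the highest bid at or above the reserve wins and pays the larger of the second-highest bid and the reserve.
Sorting bids: 69 (0x3f0d) > 53 (0xbe27) > 49 (0xc82b) > 40 (0x5ee9) > 26 (0x3a65) > 15 (0x1485) > …
0x3f0d has the top bid at or above the reserve (69 ETH).
max(second-highest 53 ETH, reserve 68 ETH) = 68 ETH.

0x3f0d pays 68 ETH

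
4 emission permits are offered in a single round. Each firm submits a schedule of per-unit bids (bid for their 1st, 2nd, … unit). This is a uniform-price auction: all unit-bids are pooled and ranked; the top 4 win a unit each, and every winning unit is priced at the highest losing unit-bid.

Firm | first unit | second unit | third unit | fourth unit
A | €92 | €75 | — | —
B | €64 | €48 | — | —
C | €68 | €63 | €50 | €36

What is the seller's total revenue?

All unit-bids, highest first — top 4: 92 (A-1), 75 (A-2), 68 (C-1), 64 (B-1)
The (k+1)-th unit-bid is €63.
Allocation: A 2, B 1, C 1. Every unit priced at €63.
Revenue = 4 × 63 = €252.

Total revenue: €252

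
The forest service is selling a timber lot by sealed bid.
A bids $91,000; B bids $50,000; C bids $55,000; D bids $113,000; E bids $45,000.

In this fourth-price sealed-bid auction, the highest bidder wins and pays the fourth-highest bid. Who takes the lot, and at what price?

Bids ranked: 113,000 (D) > 91,000 (A) > 55,000 (C) > 50,000 (B) > 45,000 (E)
D wins; payment is bid #4 in the ranking = $50,000.

D pays $50,000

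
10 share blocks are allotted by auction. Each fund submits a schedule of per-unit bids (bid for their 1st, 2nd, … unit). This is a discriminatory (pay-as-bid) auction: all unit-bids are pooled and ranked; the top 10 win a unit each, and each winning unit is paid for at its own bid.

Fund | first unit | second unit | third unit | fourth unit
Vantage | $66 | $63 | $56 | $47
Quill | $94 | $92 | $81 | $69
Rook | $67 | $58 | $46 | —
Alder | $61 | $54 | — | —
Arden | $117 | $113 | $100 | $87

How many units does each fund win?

Arden 4, Quill 4, Rook 1, Vantage 1

All unit-bids, highest first — top 10: 117 (Arden-1), 113 (Arden-2), 100 (Arden-3), 94 (Quill-1), 92 (Quill-2), 87 (Arden-4), 81 (Quill-3), 69 (Quill-4), 67 (Rook-1), 66 (Vantage-1)
Next rejected bid: $63 (not a price — pay-as-bid).
Allocation: Arden 4, Quill 4, Rook 1, Vantage 1.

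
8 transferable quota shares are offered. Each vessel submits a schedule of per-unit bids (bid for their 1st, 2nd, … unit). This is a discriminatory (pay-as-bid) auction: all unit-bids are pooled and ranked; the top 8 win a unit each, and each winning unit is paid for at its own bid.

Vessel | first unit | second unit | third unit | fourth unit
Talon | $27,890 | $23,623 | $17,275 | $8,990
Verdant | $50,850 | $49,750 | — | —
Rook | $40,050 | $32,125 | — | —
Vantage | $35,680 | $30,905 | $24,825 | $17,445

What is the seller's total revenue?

Total revenue: $292,075

All unit-bids, highest first — top 8: 50,850 (Verdant-1), 49,750 (Verdant-2), 40,050 (Rook-1), 35,680 (Vantage-1), 32,125 (Rook-2), 30,905 (Vantage-2), 27,890 (Talon-1), 24,825 (Vantage-3)
Next rejected bid: $23,623 (not a price — pay-as-bid).
Each winning unit pays its own bid.
Revenue = 50,850 + 49,750 + 40,050 + 35,680 + 32,125 + 30,905 + 27,890 + 24,825 = $292,075.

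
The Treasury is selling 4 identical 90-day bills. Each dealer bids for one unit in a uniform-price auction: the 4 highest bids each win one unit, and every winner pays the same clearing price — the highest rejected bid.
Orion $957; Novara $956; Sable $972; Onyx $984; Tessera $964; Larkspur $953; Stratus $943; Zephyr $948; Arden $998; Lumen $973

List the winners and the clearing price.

Arden, Onyx, Lumen, Sable; each pays $964

Bids ranked high→low: 998 (Arden), 984 (Onyx), 973 (Lumen), 972 (Sable), 964 (Tessera), 957 (Orion), …
Top 4: Arden, Onyx, Lumen, Sable.
Clearing price = highest rejected bid = $964.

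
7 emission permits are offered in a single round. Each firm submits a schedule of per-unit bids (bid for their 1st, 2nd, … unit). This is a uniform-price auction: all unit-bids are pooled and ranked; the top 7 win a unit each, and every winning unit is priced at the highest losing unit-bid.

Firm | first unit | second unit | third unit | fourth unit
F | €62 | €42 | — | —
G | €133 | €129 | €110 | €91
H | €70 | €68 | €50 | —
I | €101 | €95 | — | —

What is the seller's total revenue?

Total revenue: €476

Pooled unit-bids ranked (top 7): 133 (G-1), 129 (G-2), 110 (G-3), 101 (I-1), 95 (I-2), 91 (G-4), 70 (H-1)
First bid not allocated: €68.
Allocation: G 4, H 1, I 2. Every unit priced at €68.
Revenue = 7 × 68 = €476.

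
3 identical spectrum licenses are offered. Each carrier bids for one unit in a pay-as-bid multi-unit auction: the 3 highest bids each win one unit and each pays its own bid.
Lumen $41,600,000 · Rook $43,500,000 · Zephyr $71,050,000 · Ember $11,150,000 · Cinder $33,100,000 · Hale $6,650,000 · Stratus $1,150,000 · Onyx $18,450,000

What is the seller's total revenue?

Total revenue: $156,150,000

Bids ranked high→low: 71,050,000 (Zephyr), 43,500,000 (Rook), 41,600,000 (Lumen), 33,100,000 (Cinder), 18,450,000 (Onyx), …
Winners (3 units): Zephyr, Rook, Lumen.
Total revenue = 71,050,000 + 43,500,000 + 41,600,000 = $156,150,000.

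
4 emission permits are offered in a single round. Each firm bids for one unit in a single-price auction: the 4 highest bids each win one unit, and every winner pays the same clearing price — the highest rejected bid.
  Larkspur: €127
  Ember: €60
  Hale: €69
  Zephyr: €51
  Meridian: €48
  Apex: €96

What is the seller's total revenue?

Ordering the bids: 127 (Larkspur), 96 (Apex), 69 (Hale), 60 (Ember), 51 (Zephyr), 48 (Meridian)
Winners (4 units): Larkspur, Apex, Hale, Ember.
Highest unsuccessful bid: €51 → clearing price.
Total revenue = 4 × €51 = €204.

Total revenue: €204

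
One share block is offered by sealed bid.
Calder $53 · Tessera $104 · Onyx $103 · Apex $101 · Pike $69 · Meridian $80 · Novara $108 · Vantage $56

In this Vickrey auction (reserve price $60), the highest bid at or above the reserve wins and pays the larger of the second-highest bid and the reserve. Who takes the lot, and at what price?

Novara pays $104

Rule: the highest bid at or above the reserve wins and pays the larger of the second-highest bid and the reserve.
Bids ranked: 108 (Novara) > 104 (Tessera) > 103 (Onyx) > 101 (Apex) > 80 (Meridian) > 69 (Pike) > …
Highest eligible bid: Novara at $108.
Second-highest bid $104 exceeds the reserve $60 → payment $104.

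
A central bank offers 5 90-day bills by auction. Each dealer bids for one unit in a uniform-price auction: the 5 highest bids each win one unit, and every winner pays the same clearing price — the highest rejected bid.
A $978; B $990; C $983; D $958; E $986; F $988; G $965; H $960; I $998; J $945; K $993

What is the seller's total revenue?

Total revenue: $4,915

Bids ranked high→low: 998 (I), 993 (K), 990 (B), 988 (F), 986 (E), 983 (C), 978 (A), …
The 5 highest are I, K, B, F, E.
Clearing price = highest rejected bid = $983.
Total revenue = 5 × $983 = $4,915.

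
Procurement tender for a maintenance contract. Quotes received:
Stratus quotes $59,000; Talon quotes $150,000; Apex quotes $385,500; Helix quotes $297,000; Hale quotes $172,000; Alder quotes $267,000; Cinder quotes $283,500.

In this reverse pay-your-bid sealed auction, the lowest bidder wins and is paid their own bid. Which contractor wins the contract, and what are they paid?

Stratus is paid $59,000

Rule: the lowest bidder wins and is paid their own bid.
Sorting bids: 59,000 (Stratus) < 150,000 (Talon) < 172,000 (Hale) < 267,000 (Alder) < 283,500 (Cinder) < 297,000 (Helix) < …
Stratus is lowest → is paid own bid, $59,000.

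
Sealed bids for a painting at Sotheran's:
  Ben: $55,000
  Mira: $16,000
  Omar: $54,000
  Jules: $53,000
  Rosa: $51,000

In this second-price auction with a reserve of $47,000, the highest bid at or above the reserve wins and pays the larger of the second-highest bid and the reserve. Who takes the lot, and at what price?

Ben pays $54,000

Bids in order: 55,000 (Ben) > 54,000 (Omar) > 53,000 (Jules) > 51,000 (Rosa) > 16,000 (Mira)
Highest eligible bid: Ben at $55,000.
Second-highest bid $54,000 exceeds the reserve $47,000 → payment $54,000.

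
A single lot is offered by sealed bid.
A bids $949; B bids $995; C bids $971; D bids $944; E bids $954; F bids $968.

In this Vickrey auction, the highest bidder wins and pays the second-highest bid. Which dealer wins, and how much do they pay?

Bids in order: 995 (B) > 971 (C) > 968 (F) > 954 (E) > 949 (A) > 944 (D)
B wins with the highest bid; price is set by the runner-up at $971.

B pays $971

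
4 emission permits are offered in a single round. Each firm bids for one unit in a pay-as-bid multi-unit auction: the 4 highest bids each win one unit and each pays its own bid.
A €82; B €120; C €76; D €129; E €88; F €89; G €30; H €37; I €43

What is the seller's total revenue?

Ordering the bids: 129 (D), 120 (B), 89 (F), 88 (E), 82 (A), 76 (C), …
The 4 highest are D, B, F, E.
Total revenue = 129 + 120 + 89 + 88 = €426.

Total revenue: €426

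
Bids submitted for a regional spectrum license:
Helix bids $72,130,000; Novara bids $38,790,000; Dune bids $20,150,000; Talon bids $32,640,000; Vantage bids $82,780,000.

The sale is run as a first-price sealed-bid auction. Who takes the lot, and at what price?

First-price sealed-bid auction: the highest bidder wins and pays their own bid.
Bids ranked: 82,780,000 (Vantage) > 72,130,000 (Helix) > 38,790,000 (Novara) > 32,640,000 (Talon) > 20,150,000 (Dune)
Vantage is highest → pays own bid, $82,780,000.

Vantage pays $82,780,000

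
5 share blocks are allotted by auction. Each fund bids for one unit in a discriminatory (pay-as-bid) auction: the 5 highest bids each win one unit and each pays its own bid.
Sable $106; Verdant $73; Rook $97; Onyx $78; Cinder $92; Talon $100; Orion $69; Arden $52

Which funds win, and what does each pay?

Sorting: 106 (Sable), 100 (Talon), 97 (Rook), 92 (Cinder), 78 (Onyx), 73 (Verdant), 69 (Orion), …
Top 5: Sable, Talon, Rook, Cinder, Onyx.
Each winner pays its own bid: Sable $106, Talon $100, Rook $97, Cinder $92, Onyx $78.

Sable $106, Talon $100, Rook $97, Cinder $92, Onyx $78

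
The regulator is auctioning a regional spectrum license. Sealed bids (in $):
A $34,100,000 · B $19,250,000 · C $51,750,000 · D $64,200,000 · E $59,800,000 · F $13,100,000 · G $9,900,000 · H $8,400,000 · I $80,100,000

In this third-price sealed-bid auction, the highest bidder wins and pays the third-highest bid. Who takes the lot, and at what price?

Sorting bids: 80,100,000 (I) > 64,200,000 (D) > 59,800,000 (E) > 51,750,000 (C) > 34,100,000 (A) > 19,250,000 (B) > …
I is highest; pays the third-highest bid, $59,800,000.

I pays $59,800,000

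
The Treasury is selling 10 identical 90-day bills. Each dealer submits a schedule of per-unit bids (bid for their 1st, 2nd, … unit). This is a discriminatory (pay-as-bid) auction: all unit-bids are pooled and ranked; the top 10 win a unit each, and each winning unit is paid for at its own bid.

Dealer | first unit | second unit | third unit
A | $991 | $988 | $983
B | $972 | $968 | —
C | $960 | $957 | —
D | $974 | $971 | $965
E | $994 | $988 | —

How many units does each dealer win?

A 3, B 2, D 3, E 2

Merging the schedules and taking the best 10: 994 (E-1), 991 (A-1), 988 (A-2), 988 (E-2), 983 (A-3), 974 (D-1), 972 (B-1), 971 (D-2), 968 (B-2), 965 (D-3)
Next rejected bid: $960 (not a price — pay-as-bid).
Allocation: A 3, B 2, D 3, E 2.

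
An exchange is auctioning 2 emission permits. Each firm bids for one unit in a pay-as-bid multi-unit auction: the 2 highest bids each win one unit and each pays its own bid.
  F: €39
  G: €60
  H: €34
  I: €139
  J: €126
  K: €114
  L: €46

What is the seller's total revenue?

Total revenue: €265

Ordering the bids: 139 (I), 126 (J), 114 (K), 60 (G), …
Winners (2 units): I, J.
Total revenue = 139 + 126 = €265.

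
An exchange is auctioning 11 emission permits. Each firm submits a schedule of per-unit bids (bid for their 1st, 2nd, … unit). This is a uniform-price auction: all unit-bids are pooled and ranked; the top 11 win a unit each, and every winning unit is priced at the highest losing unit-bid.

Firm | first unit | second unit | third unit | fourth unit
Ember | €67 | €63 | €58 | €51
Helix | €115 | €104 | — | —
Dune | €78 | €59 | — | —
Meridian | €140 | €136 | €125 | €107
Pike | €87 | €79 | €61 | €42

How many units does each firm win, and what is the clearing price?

Merging the schedules and taking the best 11: 140 (Meridian-1), 136 (Meridian-2), 125 (Meridian-3), 115 (Helix-1), 107 (Meridian-4), 104 (Helix-2), 87 (Pike-1), 79 (Pike-2), 78 (Dune-1), 67 (Ember-1), 63 (Ember-2)
The (k+1)-th unit-bid is €61.
Allocation: Dune 1, Ember 2, Helix 2, Meridian 4, Pike 2.

Dune 1, Ember 2, Helix 2, Meridian 4, Pike 2; clearing price €61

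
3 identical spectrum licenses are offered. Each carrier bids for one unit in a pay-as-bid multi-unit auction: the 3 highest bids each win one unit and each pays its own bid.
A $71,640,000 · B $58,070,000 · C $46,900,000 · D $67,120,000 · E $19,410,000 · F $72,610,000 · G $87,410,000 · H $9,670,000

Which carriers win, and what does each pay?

Ordering the bids: 87,410,000 (G), 72,610,000 (F), 71,640,000 (A), 67,120,000 (D), 58,070,000 (B), …
Top 3: G, F, A.
Each winner pays its own bid: G $87,410,000, F $72,610,000, A $71,640,000.

G $87,410,000, F $72,610,000, A $71,640,000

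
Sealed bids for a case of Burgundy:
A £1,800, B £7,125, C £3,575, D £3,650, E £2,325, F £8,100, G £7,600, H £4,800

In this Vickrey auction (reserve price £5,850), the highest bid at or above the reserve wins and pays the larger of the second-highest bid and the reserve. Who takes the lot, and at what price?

Bids in order: 8,100 (F) > 7,600 (G) > 7,125 (B) > 4,800 (H) > 3,650 (D) > 3,575 (C) > …
F has the top bid at or above the reserve (£8,100).
Second-highest bid £7,600 exceeds the reserve £5,850 → payment £7,600.

F pays £7,600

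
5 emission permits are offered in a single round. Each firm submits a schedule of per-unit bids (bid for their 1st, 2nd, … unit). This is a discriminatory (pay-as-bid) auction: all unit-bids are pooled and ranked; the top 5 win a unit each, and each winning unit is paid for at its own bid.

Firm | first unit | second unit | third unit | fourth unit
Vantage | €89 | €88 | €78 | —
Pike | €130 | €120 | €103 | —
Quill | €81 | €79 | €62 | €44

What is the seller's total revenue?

Total revenue: €530

Pooled unit-bids ranked (top 5): 130 (Pike-1), 120 (Pike-2), 103 (Pike-3), 89 (Vantage-1), 88 (Vantage-2)
Next rejected bid: €81 (not a price — pay-as-bid).
Each winning unit pays its own bid.
Revenue = 130 + 120 + 103 + 89 + 88 = €530.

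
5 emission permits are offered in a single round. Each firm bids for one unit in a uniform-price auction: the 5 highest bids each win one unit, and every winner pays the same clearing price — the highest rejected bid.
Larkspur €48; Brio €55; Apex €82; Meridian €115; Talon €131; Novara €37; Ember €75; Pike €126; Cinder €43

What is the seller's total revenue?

Sorting: 131 (Talon), 126 (Pike), 115 (Meridian), 82 (Apex), 75 (Ember), 55 (Brio), 48 (Larkspur), …
Winners (5 units): Talon, Pike, Meridian, Apex, Ember.
First losing bid is Brio's €55, which sets the uniform price.
Total revenue = 5 × €55 = €275.

Total revenue: €275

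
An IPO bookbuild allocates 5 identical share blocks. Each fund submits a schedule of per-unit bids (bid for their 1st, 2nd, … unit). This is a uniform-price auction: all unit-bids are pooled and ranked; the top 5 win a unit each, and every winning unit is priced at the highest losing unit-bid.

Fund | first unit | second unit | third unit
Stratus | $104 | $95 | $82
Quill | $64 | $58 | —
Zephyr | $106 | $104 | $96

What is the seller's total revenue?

Total revenue: $410

Merging the schedules and taking the best 5: 106 (Zephyr-1), 104 (Stratus-1), 104 (Zephyr-2), 96 (Zephyr-3), 95 (Stratus-2)
Highest rejected unit-bid = $82.
Allocation: Stratus 2, Zephyr 3. Every unit priced at $82.
Revenue = 5 × 82 = $410.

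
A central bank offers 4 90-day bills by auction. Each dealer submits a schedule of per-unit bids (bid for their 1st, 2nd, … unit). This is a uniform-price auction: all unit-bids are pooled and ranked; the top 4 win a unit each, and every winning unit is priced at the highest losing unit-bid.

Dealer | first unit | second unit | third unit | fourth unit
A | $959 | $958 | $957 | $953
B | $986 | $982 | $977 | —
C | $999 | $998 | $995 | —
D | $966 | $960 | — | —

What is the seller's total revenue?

Total revenue: $3,928

Pooled unit-bids ranked (top 4): 999 (C-1), 998 (C-2), 995 (C-3), 986 (B-1)
Highest rejected unit-bid = $982.
Allocation: B 1, C 3. Every unit priced at $982.
Revenue = 4 × 982 = $3,928.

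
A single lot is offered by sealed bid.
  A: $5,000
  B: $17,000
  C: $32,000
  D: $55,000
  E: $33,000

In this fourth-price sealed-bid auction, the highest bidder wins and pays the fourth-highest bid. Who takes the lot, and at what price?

D pays $17,000

Sorting bids: 55,000 (D) > 33,000 (E) > 32,000 (C) > 17,000 (B) > 5,000 (A)
D is highest; pays the fourth-highest bid, $17,000.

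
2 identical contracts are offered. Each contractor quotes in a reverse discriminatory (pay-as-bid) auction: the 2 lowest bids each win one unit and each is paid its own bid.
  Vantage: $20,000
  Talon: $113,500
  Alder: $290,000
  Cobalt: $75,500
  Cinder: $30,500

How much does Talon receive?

Ordering the bids: 20,000 (Vantage), 30,500 (Cinder), 75,500 (Cobalt), 113,500 (Talon), …
Winners (2 units): Vantage, Cinder.
Talon does not win → $0.

Talon is paid $0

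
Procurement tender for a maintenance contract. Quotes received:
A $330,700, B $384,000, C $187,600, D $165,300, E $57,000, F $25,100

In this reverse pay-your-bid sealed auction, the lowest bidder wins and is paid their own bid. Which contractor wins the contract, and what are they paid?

F is paid $25,100

Reverse pay-your-bid sealed auction: the lowest bidder wins and is paid their own bid.
Sorting bids: 25,100 (F) < 57,000 (E) < 165,300 (D) < 187,600 (C) < 330,700 (A) < 384,000 (B)
First-price: F is paid what they bid, $25,100.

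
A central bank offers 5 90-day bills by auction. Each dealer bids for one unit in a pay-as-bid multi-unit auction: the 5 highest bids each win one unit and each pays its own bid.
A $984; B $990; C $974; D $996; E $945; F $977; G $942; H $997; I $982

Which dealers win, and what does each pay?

H $997, D $996, B $990, A $984, I $982

Sorting: 997 (H), 996 (D), 990 (B), 984 (A), 982 (I), 977 (F), 974 (C), …
The 5 highest are H, D, B, A, I.
Each winner pays its own bid: H $997, D $996, B $990, A $984, I $982.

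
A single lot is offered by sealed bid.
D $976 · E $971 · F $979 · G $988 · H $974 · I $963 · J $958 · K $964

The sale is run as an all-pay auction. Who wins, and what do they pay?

Bids ranked: 988 (G) > 979 (F) > 976 (D) > 974 (H) > 971 (E) > 964 (K) > …
G wins with the top bid; all bids are sunk regardless.

G pays $988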